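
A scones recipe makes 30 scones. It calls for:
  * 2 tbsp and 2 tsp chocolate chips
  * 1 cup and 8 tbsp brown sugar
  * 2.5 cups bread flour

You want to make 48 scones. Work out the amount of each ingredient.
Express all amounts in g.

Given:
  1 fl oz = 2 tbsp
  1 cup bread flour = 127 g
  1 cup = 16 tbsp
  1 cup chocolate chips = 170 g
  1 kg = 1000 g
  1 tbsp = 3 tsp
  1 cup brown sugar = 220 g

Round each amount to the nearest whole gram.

chocolate chips: 45 g; brown sugar: 528 g; bread flour: 508 g

Scaling factor: 48/30 = 8/5 = 1.6.
chocolate chips: (2 tbsp + 2 tsp = 8/3 tbsp) × 8/5 ÷ 16 tbsp/cup × 170 g/cup ≈ 45 g
brown sugar: (1 cup + 8 tbsp = 1.5 cup) × 8/5 × 220 g/cup = 528 g
bread flour: 2.5 cup × 8/5 × 127 g/cup = 508 g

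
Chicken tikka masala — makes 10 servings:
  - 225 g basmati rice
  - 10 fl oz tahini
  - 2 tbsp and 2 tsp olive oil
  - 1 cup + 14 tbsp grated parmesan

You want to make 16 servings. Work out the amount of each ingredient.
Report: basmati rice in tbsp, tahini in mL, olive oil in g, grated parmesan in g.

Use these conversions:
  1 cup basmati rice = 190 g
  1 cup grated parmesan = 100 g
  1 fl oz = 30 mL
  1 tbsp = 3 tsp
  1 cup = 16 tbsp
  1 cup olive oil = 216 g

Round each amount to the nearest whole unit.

basmati rice: 30 tbsp; tahini: 480 mL; olive oil: 58 g; grated parmesan: 300 g

Scaling factor: 16/10 = 8/5 = 1.6.
basmati rice: 225 g × 8/5 ÷ 190 g/cup × 16 tbsp/cup ≈ 30 tbsp
tahini: 10 fl oz × 8/5 × 30 mL/fl oz = 480 mL
olive oil: (2 tbsp + 2 tsp = 8/3 tbsp) × 8/5 ÷ 16 tbsp/cup × 216 g/cup ≈ 58 g
grated parmesan: (1 cup + 14 tbsp = 1.875 cup) × 8/5 × 100 g/cup = 300 g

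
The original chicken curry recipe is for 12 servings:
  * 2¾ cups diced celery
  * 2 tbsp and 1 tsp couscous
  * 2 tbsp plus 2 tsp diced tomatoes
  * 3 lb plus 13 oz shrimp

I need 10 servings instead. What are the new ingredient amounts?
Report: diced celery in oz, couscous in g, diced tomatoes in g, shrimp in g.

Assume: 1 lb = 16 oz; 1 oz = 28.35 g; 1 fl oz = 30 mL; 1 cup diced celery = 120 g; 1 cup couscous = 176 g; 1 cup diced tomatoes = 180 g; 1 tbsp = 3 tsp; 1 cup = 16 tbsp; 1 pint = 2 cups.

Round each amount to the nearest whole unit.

diced celery: 10 oz; couscous: 21 g; diced tomatoes: 25 g; shrimp: 1441 g

Scaling factor: 10/12 = 5/6.
diced celery: 2.75 cup × 5/6 × 120 g/cup ÷ 28.35 g/oz ≈ 10 oz
couscous: (2 tbsp + 1 tsp = 7/3 tbsp) × 5/6 ÷ 16 tbsp/cup × 176 g/cup ≈ 21 g
diced tomatoes: (2 tbsp + 2 tsp = 8/3 tbsp) × 5/6 ÷ 16 tbsp/cup × 180 g/cup = 25 g
shrimp: (3 lb + 13 oz = 3.8125 lb) × 5/6 × 16 oz/lb × 28.35 g/oz ≈ 1441 g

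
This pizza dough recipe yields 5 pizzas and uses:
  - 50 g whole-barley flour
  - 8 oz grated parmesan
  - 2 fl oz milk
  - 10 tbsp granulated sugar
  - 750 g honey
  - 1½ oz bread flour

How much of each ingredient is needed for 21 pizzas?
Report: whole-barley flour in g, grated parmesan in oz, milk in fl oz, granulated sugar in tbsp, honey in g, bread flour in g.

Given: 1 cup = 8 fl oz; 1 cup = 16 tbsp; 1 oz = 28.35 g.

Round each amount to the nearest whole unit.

Scaling factor: 21/5 = 4.2.
whole-barley flour: 50 g × 21/5 = 210 g
grated parmesan: 8 oz × 21/5 ≈ 34 oz
milk: 2 fl oz × 21/5 ≈ 8 fl oz
granulated sugar: 10 tbsp × 21/5 = 42 tbsp
honey: 750 g × 21/5 = 3150 g
bread flour: 1.5 oz × 21/5 × 28.35 g/oz ≈ 179 g

whole-barley flour: 210 g; grated parmesan: 34 oz; milk: 8 fl oz; granulated sugar: 42 tbsp; honey: 3150 g; bread flour: 179 g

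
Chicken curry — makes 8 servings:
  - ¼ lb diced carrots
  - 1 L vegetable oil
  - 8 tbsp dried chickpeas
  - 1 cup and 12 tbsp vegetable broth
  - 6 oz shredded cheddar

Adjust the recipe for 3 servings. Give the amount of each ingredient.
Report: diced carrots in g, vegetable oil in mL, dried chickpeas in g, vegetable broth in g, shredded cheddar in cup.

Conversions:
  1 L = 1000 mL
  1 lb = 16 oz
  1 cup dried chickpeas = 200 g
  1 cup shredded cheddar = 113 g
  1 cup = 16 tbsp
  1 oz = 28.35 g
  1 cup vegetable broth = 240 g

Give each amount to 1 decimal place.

Scaling factor: 3/8 = 0.375.
diced carrots: 0.25 lb × 3/8 × 16 oz/lb × 28.35 g/oz ≈ 42.5 g
vegetable oil: 1 L × 3/8 × 1000 mL/L = 375.0 mL
dried chickpeas: 8 tbsp × 3/8 ÷ 16 tbsp/cup × 200 g/cup = 37.5 g
vegetable broth: (1 cup + 12 tbsp = 1.75 cup) × 3/8 × 240 g/cup = 157.5 g
shredded cheddar: 6 oz × 3/8 × 28.35 g/oz ÷ 113 g/cup ≈ 0.6 cup

diced carrots: 42.5 g; vegetable oil: 375.0 mL; dried chickpeas: 37.5 g; vegetable broth: 157.5 g; shredded cheddar: 0.6 cup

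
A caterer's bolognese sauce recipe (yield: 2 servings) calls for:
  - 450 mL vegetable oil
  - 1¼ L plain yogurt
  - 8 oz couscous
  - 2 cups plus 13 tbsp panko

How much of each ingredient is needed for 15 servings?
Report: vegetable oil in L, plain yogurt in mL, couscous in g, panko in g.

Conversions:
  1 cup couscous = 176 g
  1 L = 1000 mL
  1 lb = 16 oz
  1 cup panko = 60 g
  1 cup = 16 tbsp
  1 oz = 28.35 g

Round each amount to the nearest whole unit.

Scaling factor: 15/2 = 7.5.
vegetable oil: 450 mL × 15/2 ÷ 1000 mL/L ≈ 3 L
plain yogurt: 1.25 L × 15/2 × 1000 mL/L = 9375 mL
couscous: 8 oz × 15/2 × 28.35 g/oz = 1701 g
panko: (2 cup + 13 tbsp = 2.8125 cup) × 15/2 × 60 g/cup ≈ 1266 g

vegetable oil: 3 L; plain yogurt: 9375 mL; couscous: 1701 g; panko: 1266 g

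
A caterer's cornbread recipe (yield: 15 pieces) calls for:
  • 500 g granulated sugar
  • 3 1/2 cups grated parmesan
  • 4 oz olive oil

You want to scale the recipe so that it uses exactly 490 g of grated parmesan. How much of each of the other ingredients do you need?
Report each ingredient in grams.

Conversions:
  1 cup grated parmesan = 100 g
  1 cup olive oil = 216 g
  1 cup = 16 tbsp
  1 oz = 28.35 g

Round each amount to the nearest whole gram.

granulated sugar: 700 g; olive oil: 159 g

The original recipe has 350 g of grated parmesan, so the scaling factor is 490 ÷ 350 = 7/5 = 1.4.
granulated sugar: 500 g × 7/5 = 700 g
olive oil: 4 oz × 7/5 × 28.35 g/oz ≈ 159 g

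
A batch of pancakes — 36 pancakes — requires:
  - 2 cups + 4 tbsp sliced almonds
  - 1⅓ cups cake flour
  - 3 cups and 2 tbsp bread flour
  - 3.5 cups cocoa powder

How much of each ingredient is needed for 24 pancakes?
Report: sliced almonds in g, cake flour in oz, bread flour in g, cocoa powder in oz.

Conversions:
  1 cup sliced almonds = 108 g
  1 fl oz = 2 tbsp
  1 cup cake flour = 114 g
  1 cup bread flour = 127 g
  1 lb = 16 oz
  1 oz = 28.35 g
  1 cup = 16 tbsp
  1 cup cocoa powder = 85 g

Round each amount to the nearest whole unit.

sliced almonds: 162 g; cake flour: 4 oz; bread flour: 265 g; cocoa powder: 7 oz

Scaling factor: 24/36 = 2/3.
sliced almonds: (2 cup + 4 tbsp = 2.25 cup) × 2/3 × 108 g/cup = 162 g
cake flour: 4/3 cup × 2/3 × 114 g/cup ÷ 28.35 g/oz ≈ 4 oz
bread flour: (3 cup + 2 tbsp = 3.125 cup) × 2/3 × 127 g/cup ≈ 265 g
cocoa powder: 3.5 cup × 2/3 × 85 g/cup ÷ 28.35 g/oz ≈ 7 oz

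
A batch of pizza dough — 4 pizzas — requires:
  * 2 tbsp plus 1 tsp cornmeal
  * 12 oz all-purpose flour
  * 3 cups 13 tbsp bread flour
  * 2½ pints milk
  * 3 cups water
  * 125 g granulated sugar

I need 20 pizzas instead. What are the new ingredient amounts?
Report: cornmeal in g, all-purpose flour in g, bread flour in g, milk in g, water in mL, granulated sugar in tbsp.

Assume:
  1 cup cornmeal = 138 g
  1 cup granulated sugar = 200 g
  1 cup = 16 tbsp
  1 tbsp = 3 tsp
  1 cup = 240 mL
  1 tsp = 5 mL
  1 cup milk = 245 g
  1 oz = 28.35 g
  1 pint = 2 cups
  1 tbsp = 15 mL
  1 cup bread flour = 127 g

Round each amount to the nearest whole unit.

Scaling factor: 20/4 = 5.
cornmeal: (2 tbsp + 1 tsp = 7/3 tbsp) × 5 ÷ 16 tbsp/cup × 138 g/cup ≈ 101 g
all-purpose flour: 12 oz × 5 × 28.35 g/oz = 1701 g
bread flour: (3 cup + 13 tbsp = 3.8125 cup) × 5 × 127 g/cup ≈ 2421 g
milk: 2.5 pint × 5 × 2 cup/pint × 245 g/cup = 6125 g
water: 3 cup × 5 × 240 mL/cup = 3600 mL
granulated sugar: 125 g × 5 ÷ 200 g/cup × 16 tbsp/cup = 50 tbsp

cornmeal: 101 g; all-purpose flour: 1701 g; bread flour: 2421 g; milk: 6125 g; water: 3600 mL; granulated sugar: 50 tbsp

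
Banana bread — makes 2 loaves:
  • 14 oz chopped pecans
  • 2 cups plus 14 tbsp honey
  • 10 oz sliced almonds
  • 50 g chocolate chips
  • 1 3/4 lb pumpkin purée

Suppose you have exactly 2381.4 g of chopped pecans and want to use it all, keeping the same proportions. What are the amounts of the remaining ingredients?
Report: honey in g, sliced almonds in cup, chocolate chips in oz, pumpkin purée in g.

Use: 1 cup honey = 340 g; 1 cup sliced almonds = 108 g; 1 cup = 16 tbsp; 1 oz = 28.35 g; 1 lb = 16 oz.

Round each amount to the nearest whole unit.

The original recipe has 396.9 g of chopped pecans, so the scaling factor is 2381.4 ÷ 396.9 = 6.
honey: (2 cup + 14 tbsp = 2.875 cup) × 6 × 340 g/cup = 5865 g
sliced almonds: 10 oz × 6 × 28.35 g/oz ÷ 108 g/cup ≈ 16 cup
chocolate chips: 50 g × 6 ÷ 28.35 g/oz ≈ 11 oz
pumpkin purée: 1.75 lb × 6 × 16 oz/lb × 28.35 g/oz ≈ 4763 g

honey: 5865 g; sliced almonds: 16 cup; chocolate chips: 11 oz; pumpkin purée: 4763 g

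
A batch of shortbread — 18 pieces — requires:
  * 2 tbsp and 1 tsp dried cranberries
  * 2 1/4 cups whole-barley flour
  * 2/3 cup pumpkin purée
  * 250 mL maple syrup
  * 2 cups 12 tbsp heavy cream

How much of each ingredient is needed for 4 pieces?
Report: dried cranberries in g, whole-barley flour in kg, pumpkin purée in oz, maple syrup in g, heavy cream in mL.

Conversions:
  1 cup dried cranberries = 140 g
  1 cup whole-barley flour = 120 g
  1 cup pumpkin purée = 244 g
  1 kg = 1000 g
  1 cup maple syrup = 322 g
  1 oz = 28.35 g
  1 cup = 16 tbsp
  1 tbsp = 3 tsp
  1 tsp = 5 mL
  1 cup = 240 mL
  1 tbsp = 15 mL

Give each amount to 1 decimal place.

dried cranberries: 4.5 g; whole-barley flour: 0.1 kg; pumpkin purée: 1.3 oz; maple syrup: 74.5 g; heavy cream: 146.7 mL

Scaling factor: 4/18 = 2/9.
dried cranberries: (2 tbsp + 1 tsp = 7/3 tbsp) × 2/9 ÷ 16 tbsp/cup × 140 g/cup ≈ 4.5 g
whole-barley flour: 2.25 cup × 2/9 × 120 g/cup ÷ 1000 g/kg ≈ 0.1 kg
pumpkin purée: 2/3 cup × 2/9 × 244 g/cup ÷ 28.35 g/oz ≈ 1.3 oz
maple syrup: 250 mL × 2/9 ÷ 240 mL/cup × 322 g/cup ≈ 74.5 g
heavy cream: (2 cup + 12 tbsp = 2.75 cup) × 2/9 × 240 mL/cup ≈ 146.7 mL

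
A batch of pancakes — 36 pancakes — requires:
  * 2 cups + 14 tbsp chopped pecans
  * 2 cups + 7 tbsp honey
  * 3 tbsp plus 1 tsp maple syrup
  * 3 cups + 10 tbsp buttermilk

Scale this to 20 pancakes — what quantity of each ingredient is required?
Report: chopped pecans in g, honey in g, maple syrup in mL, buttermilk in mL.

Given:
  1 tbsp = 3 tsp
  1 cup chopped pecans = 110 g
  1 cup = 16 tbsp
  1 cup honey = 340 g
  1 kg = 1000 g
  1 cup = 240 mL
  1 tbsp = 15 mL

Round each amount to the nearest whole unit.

chopped pecans: 176 g; honey: 460 g; maple syrup: 28 mL; buttermilk: 483 mL

Scaling factor: 20/36 = 5/9.
chopped pecans: (2 cup + 14 tbsp = 2.875 cup) × 5/9 × 110 g/cup ≈ 176 g
honey: (2 cup + 7 tbsp = 2.4375 cup) × 5/9 × 340 g/cup ≈ 460 g
maple syrup: (3 tbsp + 1 tsp = 10/3 tbsp) × 5/9 × 15 mL/tbsp ≈ 28 mL
buttermilk: (3 cup + 10 tbsp = 3.625 cup) × 5/9 × 240 mL/cup ≈ 483 mL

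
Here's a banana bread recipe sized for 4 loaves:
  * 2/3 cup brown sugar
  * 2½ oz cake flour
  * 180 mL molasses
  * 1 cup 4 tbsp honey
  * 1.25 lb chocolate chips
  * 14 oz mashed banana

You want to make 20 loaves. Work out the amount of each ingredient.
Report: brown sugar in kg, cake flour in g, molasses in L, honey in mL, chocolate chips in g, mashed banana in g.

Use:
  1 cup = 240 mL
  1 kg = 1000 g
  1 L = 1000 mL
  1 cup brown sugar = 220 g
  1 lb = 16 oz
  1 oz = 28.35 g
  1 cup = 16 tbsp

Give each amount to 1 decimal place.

Scaling factor: 20/4 = 5.
brown sugar: 2/3 cup × 5 × 220 g/cup ÷ 1000 g/kg ≈ 0.7 kg
cake flour: 2.5 oz × 5 × 28.35 g/oz ≈ 354.4 g
molasses: 180 mL × 5 ÷ 1000 mL/L = 0.9 L
honey: (1 cup + 4 tbsp = 1.25 cup) × 5 × 240 mL/cup = 1500.0 mL
chocolate chips: 1.25 lb × 5 × 16 oz/lb × 28.35 g/oz = 2835.0 g
mashed banana: 14 oz × 5 × 28.35 g/oz = 1984.5 g

brown sugar: 0.7 kg; cake flour: 354.4 g; molasses: 0.9 L; honey: 1500.0 mL; chocolate chips: 2835.0 g; mashed banana: 1984.5 g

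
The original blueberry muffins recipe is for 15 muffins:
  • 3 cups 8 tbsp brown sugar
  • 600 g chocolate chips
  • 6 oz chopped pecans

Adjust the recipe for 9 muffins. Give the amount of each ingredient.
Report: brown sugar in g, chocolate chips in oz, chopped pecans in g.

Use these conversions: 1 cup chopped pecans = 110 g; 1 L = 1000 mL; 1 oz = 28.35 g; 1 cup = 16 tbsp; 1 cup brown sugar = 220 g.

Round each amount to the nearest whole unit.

brown sugar: 462 g; chocolate chips: 13 oz; chopped pecans: 102 g

Scaling factor: 9/15 = 3/5 = 0.6.
brown sugar: (3 cup + 8 tbsp = 3.5 cup) × 3/5 × 220 g/cup = 462 g
chocolate chips: 600 g × 3/5 ÷ 28.35 g/oz ≈ 13 oz
chopped pecans: 6 oz × 3/5 × 28.35 g/oz ≈ 102 g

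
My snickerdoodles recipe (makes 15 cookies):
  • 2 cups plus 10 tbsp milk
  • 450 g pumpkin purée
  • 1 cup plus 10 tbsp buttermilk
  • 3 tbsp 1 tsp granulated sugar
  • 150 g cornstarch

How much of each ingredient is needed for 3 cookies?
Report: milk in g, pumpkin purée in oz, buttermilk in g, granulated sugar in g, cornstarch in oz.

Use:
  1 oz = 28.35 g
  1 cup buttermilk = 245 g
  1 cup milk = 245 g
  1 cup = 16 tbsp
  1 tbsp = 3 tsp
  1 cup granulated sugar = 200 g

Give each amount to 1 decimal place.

milk: 128.6 g; pumpkin purée: 3.2 oz; buttermilk: 79.6 g; granulated sugar: 8.3 g; cornstarch: 1.1 oz

Scaling factor: 3/15 = 1/5 = 0.2.
milk: (2 cup + 10 tbsp = 2.625 cup) × 1/5 × 245 g/cup ≈ 128.6 g
pumpkin purée: 450 g × 1/5 ÷ 28.35 g/oz ≈ 3.2 oz
buttermilk: (1 cup + 10 tbsp = 1.625 cup) × 1/5 × 245 g/cup ≈ 79.6 g
granulated sugar: (3 tbsp + 1 tsp = 10/3 tbsp) × 1/5 ÷ 16 tbsp/cup × 200 g/cup ≈ 8.3 g
cornstarch: 150 g × 1/5 ÷ 28.35 g/oz ≈ 1.1 oz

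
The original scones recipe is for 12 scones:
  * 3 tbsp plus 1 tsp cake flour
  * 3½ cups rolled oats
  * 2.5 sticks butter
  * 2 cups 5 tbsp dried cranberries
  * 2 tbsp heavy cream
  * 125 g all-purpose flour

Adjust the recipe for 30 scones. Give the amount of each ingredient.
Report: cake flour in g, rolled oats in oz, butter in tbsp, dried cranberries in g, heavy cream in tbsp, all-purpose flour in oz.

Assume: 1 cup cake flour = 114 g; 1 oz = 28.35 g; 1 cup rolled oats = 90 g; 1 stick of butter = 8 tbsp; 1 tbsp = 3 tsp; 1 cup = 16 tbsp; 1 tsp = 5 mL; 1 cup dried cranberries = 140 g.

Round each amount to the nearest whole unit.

Scaling factor: 30/12 = 5/2 = 2.5.
cake flour: (3 tbsp + 1 tsp = 10/3 tbsp) × 5/2 ÷ 16 tbsp/cup × 114 g/cup ≈ 59 g
rolled oats: 3.5 cup × 5/2 × 90 g/cup ÷ 28.35 g/oz ≈ 28 oz
butter: 2.5 stick × 5/2 × 8 tbsp/stick = 50 tbsp
dried cranberries: (2 cup + 5 tbsp = 2.3125 cup) × 5/2 × 140 g/cup ≈ 809 g
heavy cream: 2 tbsp × 5/2 = 5 tbsp
all-purpose flour: 125 g × 5/2 ÷ 28.35 g/oz ≈ 11 oz

cake flour: 59 g; rolled oats: 28 oz; butter: 50 tbsp; dried cranberries: 809 g; heavy cream: 5 tbsp; all-purpose flour: 11 oz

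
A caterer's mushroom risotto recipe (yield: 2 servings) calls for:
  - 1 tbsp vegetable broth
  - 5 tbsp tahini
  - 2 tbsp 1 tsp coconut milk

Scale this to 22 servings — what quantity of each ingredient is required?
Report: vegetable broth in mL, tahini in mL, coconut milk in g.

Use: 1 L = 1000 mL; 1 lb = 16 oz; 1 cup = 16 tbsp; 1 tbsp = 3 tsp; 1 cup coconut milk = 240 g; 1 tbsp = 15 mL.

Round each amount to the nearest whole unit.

Scaling factor: 22/2 = 11.
vegetable broth: 1 tbsp × 11 × 15 mL/tbsp = 165 mL
tahini: 5 tbsp × 11 × 15 mL/tbsp = 825 mL
coconut milk: (2 tbsp + 1 tsp = 7/3 tbsp) × 11 ÷ 16 tbsp/cup × 240 g/cup = 385 g

vegetable broth: 165 mL; tahini: 825 mL; coconut milk: 385 g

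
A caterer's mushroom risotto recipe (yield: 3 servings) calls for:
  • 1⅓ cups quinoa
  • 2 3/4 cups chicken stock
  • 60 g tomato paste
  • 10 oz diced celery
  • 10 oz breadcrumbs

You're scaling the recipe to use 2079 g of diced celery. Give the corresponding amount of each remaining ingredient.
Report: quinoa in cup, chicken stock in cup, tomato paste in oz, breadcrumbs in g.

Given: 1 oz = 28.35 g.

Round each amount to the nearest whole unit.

quinoa: 10 cup; chicken stock: 20 cup; tomato paste: 16 oz; breadcrumbs: 2079 g

The original recipe has 283.5 g of diced celery, so the scaling factor is 2079 ÷ 283.5 = 22/3.
quinoa: 4/3 cup × 22/3 ≈ 10 cup
chicken stock: 2.75 cup × 22/3 ≈ 20 cup
tomato paste: 60 g × 22/3 ÷ 28.35 g/oz ≈ 16 oz
breadcrumbs: 10 oz × 22/3 × 28.35 g/oz = 2079 g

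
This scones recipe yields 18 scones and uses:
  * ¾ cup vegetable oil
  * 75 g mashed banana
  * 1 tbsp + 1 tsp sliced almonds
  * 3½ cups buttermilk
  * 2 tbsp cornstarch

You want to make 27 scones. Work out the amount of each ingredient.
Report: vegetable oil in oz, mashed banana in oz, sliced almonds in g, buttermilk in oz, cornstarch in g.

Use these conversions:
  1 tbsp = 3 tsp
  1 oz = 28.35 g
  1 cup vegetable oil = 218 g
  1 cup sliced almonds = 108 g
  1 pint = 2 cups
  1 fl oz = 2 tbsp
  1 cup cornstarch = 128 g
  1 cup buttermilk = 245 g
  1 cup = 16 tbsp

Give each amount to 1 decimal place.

vegetable oil: 8.7 oz; mashed banana: 4.0 oz; sliced almonds: 13.5 g; buttermilk: 45.4 oz; cornstarch: 24.0 g

Scaling factor: 27/18 = 3/2 = 1.5.
vegetable oil: 0.75 cup × 3/2 × 218 g/cup ÷ 28.35 g/oz ≈ 8.7 oz
mashed banana: 75 g × 3/2 ÷ 28.35 g/oz ≈ 4.0 oz
sliced almonds: (1 tbsp + 1 tsp = 4/3 tbsp) × 3/2 ÷ 16 tbsp/cup × 108 g/cup = 13.5 g
buttermilk: 3.5 cup × 3/2 × 245 g/cup ÷ 28.35 g/oz ≈ 45.4 oz
cornstarch: 2 tbsp × 3/2 ÷ 16 tbsp/cup × 128 g/cup = 24.0 g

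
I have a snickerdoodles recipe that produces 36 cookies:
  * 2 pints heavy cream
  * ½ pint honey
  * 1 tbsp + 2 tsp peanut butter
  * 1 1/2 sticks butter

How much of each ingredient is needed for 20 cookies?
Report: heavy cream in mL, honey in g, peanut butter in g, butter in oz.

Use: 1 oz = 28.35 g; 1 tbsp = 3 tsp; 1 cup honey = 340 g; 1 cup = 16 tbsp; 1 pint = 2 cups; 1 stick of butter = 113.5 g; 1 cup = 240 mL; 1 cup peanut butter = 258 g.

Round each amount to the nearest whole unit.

heavy cream: 533 mL; honey: 189 g; peanut butter: 15 g; butter: 3 oz

Scaling factor: 20/36 = 5/9.
heavy cream: 2 pint × 5/9 × 2 cup/pint × 240 mL/cup ≈ 533 mL
honey: 0.5 pint × 5/9 × 2 cup/pint × 340 g/cup ≈ 189 g
peanut butter: (1 tbsp + 2 tsp = 5/3 tbsp) × 5/9 ÷ 16 tbsp/cup × 258 g/cup ≈ 15 g
butter: 1.5 stick × 5/9 × 113.5 g/stick ÷ 28.35 g/oz ≈ 3 oz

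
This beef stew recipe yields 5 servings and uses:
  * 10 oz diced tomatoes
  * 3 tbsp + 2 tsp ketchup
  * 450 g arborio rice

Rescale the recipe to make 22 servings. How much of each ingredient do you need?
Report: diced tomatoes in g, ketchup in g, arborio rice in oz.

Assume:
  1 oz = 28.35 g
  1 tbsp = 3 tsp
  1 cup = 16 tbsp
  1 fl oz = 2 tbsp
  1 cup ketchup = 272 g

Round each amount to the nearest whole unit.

Scaling factor: 22/5 = 4.4.
diced tomatoes: 10 oz × 22/5 × 28.35 g/oz ≈ 1247 g
ketchup: (3 tbsp + 2 tsp = 11/3 tbsp) × 22/5 ÷ 16 tbsp/cup × 272 g/cup ≈ 274 g
arborio rice: 450 g × 22/5 ÷ 28.35 g/oz ≈ 70 oz

diced tomatoes: 1247 g; ketchup: 274 g; arborio rice: 70 oz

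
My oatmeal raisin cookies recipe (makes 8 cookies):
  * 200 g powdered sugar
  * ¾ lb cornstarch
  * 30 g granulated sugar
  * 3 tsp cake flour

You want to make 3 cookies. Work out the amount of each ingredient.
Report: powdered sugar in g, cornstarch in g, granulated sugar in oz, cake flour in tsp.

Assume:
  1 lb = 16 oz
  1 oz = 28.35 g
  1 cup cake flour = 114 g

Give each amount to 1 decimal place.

Scaling factor: 3/8 = 0.375.
powdered sugar: 200 g × 3/8 = 75.0 g
cornstarch: 0.75 lb × 3/8 × 16 oz/lb × 28.35 g/oz ≈ 127.6 g
granulated sugar: 30 g × 3/8 ÷ 28.35 g/oz ≈ 0.4 oz
cake flour: 3 tsp × 3/8 ≈ 1.1 tsp

powdered sugar: 75.0 g; cornstarch: 127.6 g; granulated sugar: 0.4 oz; cake flour: 1.1 tsp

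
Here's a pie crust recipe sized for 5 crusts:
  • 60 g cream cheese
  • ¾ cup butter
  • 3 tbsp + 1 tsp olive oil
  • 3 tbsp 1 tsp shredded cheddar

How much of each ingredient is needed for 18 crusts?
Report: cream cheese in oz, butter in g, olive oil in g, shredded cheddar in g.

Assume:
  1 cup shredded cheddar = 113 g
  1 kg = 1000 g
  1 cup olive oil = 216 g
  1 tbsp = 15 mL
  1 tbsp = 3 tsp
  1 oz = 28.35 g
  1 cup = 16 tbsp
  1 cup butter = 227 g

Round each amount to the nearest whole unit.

Scaling factor: 18/5 = 3.6.
cream cheese: 60 g × 18/5 ÷ 28.35 g/oz ≈ 8 oz
butter: 0.75 cup × 18/5 × 227 g/cup ≈ 613 g
olive oil: (3 tbsp + 1 tsp = 10/3 tbsp) × 18/5 ÷ 16 tbsp/cup × 216 g/cup = 162 g
shredded cheddar: (3 tbsp + 1 tsp = 10/3 tbsp) × 18/5 ÷ 16 tbsp/cup × 113 g/cup ≈ 85 g

cream cheese: 8 oz; butter: 613 g; olive oil: 162 g; shredded cheddar: 85 g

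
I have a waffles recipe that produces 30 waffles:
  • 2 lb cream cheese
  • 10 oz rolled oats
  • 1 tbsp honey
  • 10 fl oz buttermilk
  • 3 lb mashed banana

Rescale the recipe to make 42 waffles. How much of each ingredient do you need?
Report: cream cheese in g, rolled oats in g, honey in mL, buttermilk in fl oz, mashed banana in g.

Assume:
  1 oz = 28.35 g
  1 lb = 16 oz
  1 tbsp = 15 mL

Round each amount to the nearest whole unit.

cream cheese: 1270 g; rolled oats: 397 g; honey: 21 mL; buttermilk: 14 fl oz; mashed banana: 1905 g

Scaling factor: 42/30 = 7/5 = 1.4.
cream cheese: 2 lb × 7/5 × 16 oz/lb × 28.35 g/oz ≈ 1270 g
rolled oats: 10 oz × 7/5 × 28.35 g/oz ≈ 397 g
honey: 1 tbsp × 7/5 × 15 mL/tbsp = 21 mL
buttermilk: 10 fl oz × 7/5 = 14 fl oz
mashed banana: 3 lb × 7/5 × 16 oz/lb × 28.35 g/oz ≈ 1905 g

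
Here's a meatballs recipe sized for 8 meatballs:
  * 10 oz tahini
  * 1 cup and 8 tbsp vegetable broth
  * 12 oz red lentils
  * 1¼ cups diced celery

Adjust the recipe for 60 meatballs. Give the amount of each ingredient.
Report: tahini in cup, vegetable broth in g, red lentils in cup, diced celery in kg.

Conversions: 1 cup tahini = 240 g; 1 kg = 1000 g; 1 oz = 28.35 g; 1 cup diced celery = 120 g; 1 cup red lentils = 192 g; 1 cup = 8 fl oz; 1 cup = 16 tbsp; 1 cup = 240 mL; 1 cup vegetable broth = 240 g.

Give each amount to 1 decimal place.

Scaling factor: 60/8 = 15/2 = 7.5.
tahini: 10 oz × 15/2 × 28.35 g/oz ÷ 240 g/cup ≈ 8.9 cup
vegetable broth: (1 cup + 8 tbsp = 1.5 cup) × 15/2 × 240 g/cup = 2700.0 g
red lentils: 12 oz × 15/2 × 28.35 g/oz ÷ 192 g/cup ≈ 13.3 cup
diced celery: 1.25 cup × 15/2 × 120 g/cup ÷ 1000 g/kg ≈ 1.1 kg

tahini: 8.9 cup; vegetable broth: 2700.0 g; red lentils: 13.3 cup; diced celery: 1.1 kg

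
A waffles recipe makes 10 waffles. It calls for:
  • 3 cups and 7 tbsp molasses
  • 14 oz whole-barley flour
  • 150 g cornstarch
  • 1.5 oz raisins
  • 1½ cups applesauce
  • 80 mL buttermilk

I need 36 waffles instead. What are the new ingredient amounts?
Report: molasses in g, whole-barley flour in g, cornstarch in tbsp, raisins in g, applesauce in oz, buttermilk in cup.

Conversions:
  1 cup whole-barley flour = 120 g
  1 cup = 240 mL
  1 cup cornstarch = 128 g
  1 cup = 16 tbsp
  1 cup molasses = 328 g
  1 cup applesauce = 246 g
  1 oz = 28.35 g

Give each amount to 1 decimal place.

Scaling factor: 36/10 = 18/5 = 3.6.
molasses: (3 cup + 7 tbsp = 3.4375 cup) × 18/5 × 328 g/cup = 4059.0 g
whole-barley flour: 14 oz × 18/5 × 28.35 g/oz ≈ 1428.8 g
cornstarch: 150 g × 18/5 ÷ 128 g/cup × 16 tbsp/cup = 67.5 tbsp
raisins: 1.5 oz × 18/5 × 28.35 g/oz ≈ 153.1 g
applesauce: 1.5 cup × 18/5 × 246 g/cup ÷ 28.35 g/oz ≈ 46.9 oz
buttermilk: 80 mL × 18/5 ÷ 240 mL/cup = 1.2 cup

molasses: 4059.0 g; whole-barley flour: 1428.8 g; cornstarch: 67.5 tbsp; raisins: 153.1 g; applesauce: 46.9 oz; buttermilk: 1.2 cup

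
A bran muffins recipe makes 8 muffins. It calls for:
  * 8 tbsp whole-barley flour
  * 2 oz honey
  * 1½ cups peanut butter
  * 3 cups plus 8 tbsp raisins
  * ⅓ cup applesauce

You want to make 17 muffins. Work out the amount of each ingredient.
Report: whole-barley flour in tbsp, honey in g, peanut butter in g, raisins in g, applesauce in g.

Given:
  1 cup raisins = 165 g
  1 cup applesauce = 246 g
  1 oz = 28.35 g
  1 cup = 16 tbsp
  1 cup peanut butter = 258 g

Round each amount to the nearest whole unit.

whole-barley flour: 17 tbsp; honey: 120 g; peanut butter: 822 g; raisins: 1227 g; applesauce: 174 g

Scaling factor: 17/8 = 2.125.
whole-barley flour: 8 tbsp × 17/8 = 17 tbsp
honey: 2 oz × 17/8 × 28.35 g/oz ≈ 120 g
peanut butter: 1.5 cup × 17/8 × 258 g/cup ≈ 822 g
raisins: (3 cup + 8 tbsp = 3.5 cup) × 17/8 × 165 g/cup ≈ 1227 g
applesauce: 1/3 cup × 17/8 × 246 g/cup ≈ 174 g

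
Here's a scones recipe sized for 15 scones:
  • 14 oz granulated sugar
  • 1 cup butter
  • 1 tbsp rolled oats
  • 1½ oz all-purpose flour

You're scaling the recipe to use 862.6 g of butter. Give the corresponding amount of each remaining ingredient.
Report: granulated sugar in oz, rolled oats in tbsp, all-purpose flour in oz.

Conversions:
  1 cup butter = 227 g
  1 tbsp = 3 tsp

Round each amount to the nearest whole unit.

The original recipe has 227 g of butter, so the scaling factor is 862.6 ÷ 227 = 19/5 = 3.8.
granulated sugar: 14 oz × 19/5 ≈ 53 oz
rolled oats: 1 tbsp × 19/5 ≈ 4 tbsp
all-purpose flour: 1.5 oz × 19/5 ≈ 6 oz

granulated sugar: 53 oz; rolled oats: 4 tbsp; all-purpose flour: 6 oz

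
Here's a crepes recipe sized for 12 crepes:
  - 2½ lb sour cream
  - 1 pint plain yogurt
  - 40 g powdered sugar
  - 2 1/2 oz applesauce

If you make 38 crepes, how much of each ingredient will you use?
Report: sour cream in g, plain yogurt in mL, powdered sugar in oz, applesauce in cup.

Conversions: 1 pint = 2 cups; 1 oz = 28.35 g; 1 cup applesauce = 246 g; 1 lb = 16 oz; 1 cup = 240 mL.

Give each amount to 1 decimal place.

sour cream: 3591.0 g; plain yogurt: 1520.0 mL; powdered sugar: 4.5 oz; applesauce: 0.9 cup

Scaling factor: 38/12 = 19/6.
sour cream: 2.5 lb × 19/6 × 16 oz/lb × 28.35 g/oz = 3591.0 g
plain yogurt: 1 pint × 19/6 × 2 cup/pint × 240 mL/cup = 1520.0 mL
powdered sugar: 40 g × 19/6 ÷ 28.35 g/oz ≈ 4.5 oz
applesauce: 2.5 oz × 19/6 × 28.35 g/oz ÷ 246 g/cup ≈ 0.9 cup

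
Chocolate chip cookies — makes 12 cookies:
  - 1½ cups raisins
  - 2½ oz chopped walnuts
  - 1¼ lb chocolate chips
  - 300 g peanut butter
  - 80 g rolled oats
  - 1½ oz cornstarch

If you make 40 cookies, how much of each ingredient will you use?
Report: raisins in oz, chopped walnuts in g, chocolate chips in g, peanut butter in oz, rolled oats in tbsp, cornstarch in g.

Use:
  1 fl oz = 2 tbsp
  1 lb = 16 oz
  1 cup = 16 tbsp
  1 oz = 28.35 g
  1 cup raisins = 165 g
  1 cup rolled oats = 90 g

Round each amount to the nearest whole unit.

raisins: 29 oz; chopped walnuts: 236 g; chocolate chips: 1890 g; peanut butter: 35 oz; rolled oats: 47 tbsp; cornstarch: 142 g

Scaling factor: 40/12 = 10/3.
raisins: 1.5 cup × 10/3 × 165 g/cup ÷ 28.35 g/oz ≈ 29 oz
chopped walnuts: 2.5 oz × 10/3 × 28.35 g/oz ≈ 236 g
chocolate chips: 1.25 lb × 10/3 × 16 oz/lb × 28.35 g/oz = 1890 g
peanut butter: 300 g × 10/3 ÷ 28.35 g/oz ≈ 35 oz
rolled oats: 80 g × 10/3 ÷ 90 g/cup × 16 tbsp/cup ≈ 47 tbsp
cornstarch: 1.5 oz × 10/3 × 28.35 g/oz ≈ 142 g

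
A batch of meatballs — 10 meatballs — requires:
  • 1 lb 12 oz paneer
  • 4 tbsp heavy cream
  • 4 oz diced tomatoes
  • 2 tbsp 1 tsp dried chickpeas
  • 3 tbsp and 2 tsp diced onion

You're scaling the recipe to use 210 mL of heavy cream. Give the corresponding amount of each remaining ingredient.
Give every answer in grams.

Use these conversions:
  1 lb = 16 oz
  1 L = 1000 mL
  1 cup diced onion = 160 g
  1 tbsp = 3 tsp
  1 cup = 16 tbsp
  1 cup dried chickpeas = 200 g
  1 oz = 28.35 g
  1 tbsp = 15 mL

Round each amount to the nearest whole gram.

paneer: 2778 g; diced tomatoes: 397 g; dried chickpeas: 102 g; diced onion: 128 g

The original recipe has 60 mL of heavy cream, so the scaling factor is 210 ÷ 60 = 7/2 = 3.5.
paneer: (1 lb + 12 oz = 1.75 lb) × 7/2 × 16 oz/lb × 28.35 g/oz ≈ 2778 g
diced tomatoes: 4 oz × 7/2 × 28.35 g/oz ≈ 397 g
dried chickpeas: (2 tbsp + 1 tsp = 7/3 tbsp) × 7/2 ÷ 16 tbsp/cup × 200 g/cup ≈ 102 g
diced onion: (3 tbsp + 2 tsp = 11/3 tbsp) × 7/2 ÷ 16 tbsp/cup × 160 g/cup ≈ 128 g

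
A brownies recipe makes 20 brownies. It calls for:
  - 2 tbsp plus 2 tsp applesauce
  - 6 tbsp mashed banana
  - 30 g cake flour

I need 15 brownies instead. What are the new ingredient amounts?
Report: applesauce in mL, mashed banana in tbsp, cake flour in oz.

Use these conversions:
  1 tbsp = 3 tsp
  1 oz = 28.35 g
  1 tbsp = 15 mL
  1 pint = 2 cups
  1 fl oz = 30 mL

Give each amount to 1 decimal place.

Scaling factor: 15/20 = 3/4 = 0.75.
applesauce: (2 tbsp + 2 tsp = 8/3 tbsp) × 3/4 × 15 mL/tbsp = 30.0 mL
mashed banana: 6 tbsp × 3/4 = 4.5 tbsp
cake flour: 30 g × 3/4 ÷ 28.35 g/oz ≈ 0.8 oz

applesauce: 30.0 mL; mashed banana: 4.5 tbsp; cake flour: 0.8 oz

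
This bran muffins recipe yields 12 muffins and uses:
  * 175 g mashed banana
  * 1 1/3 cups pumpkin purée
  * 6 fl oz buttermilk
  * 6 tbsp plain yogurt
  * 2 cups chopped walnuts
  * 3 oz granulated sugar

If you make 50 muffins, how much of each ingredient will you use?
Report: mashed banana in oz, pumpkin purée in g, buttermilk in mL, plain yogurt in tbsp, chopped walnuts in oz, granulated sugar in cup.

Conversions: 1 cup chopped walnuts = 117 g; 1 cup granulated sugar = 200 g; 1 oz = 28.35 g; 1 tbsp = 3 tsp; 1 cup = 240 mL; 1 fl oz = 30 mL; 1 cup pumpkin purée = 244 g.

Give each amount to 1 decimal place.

mashed banana: 25.7 oz; pumpkin purée: 1355.6 g; buttermilk: 750.0 mL; plain yogurt: 25.0 tbsp; chopped walnuts: 34.4 oz; granulated sugar: 1.8 cup

Scaling factor: 50/12 = 25/6.
mashed banana: 175 g × 25/6 ÷ 28.35 g/oz ≈ 25.7 oz
pumpkin purée: 4/3 cup × 25/6 × 244 g/cup ≈ 1355.6 g
buttermilk: 6 fl oz × 25/6 × 30 mL/fl oz = 750.0 mL
plain yogurt: 6 tbsp × 25/6 = 25.0 tbsp
chopped walnuts: 2 cup × 25/6 × 117 g/cup ÷ 28.35 g/oz ≈ 34.4 oz
granulated sugar: 3 oz × 25/6 × 28.35 g/oz ÷ 200 g/cup ≈ 1.8 cup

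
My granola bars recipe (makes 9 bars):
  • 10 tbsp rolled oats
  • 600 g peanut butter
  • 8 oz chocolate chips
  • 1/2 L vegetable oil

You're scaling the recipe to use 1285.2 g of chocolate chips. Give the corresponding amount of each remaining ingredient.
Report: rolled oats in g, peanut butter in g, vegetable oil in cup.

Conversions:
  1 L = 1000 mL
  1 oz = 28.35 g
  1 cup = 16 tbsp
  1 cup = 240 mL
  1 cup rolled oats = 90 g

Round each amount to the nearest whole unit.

The original recipe has 226.8 g of chocolate chips, so the scaling factor is 1285.2 ÷ 226.8 = 17/3.
rolled oats: 10 tbsp × 17/3 ÷ 16 tbsp/cup × 90 g/cup ≈ 319 g
peanut butter: 600 g × 17/3 = 3400 g
vegetable oil: 0.5 L × 17/3 × 1000 mL/L ÷ 240 mL/cup ≈ 12 cup

rolled oats: 319 g; peanut butter: 3400 g; vegetable oil: 12 cup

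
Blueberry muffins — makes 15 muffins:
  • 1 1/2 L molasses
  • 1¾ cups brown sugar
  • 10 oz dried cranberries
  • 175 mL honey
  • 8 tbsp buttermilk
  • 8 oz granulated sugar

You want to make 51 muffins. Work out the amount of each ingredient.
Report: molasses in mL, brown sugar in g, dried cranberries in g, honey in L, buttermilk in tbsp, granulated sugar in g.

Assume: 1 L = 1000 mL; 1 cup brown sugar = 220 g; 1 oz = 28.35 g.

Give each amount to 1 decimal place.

Scaling factor: 51/15 = 17/5 = 3.4.
molasses: 1.5 L × 17/5 × 1000 mL/L = 5100.0 mL
brown sugar: 1.75 cup × 17/5 × 220 g/cup = 1309.0 g
dried cranberries: 10 oz × 17/5 × 28.35 g/oz = 963.9 g
honey: 175 mL × 17/5 ÷ 1000 mL/L ≈ 0.6 L
buttermilk: 8 tbsp × 17/5 = 27.2 tbsp
granulated sugar: 8 oz × 17/5 × 28.35 g/oz ≈ 771.1 g

molasses: 5100.0 mL; brown sugar: 1309.0 g; dried cranberries: 963.9 g; honey: 0.6 L; buttermilk: 27.2 tbsp; granulated sugar: 771.1 g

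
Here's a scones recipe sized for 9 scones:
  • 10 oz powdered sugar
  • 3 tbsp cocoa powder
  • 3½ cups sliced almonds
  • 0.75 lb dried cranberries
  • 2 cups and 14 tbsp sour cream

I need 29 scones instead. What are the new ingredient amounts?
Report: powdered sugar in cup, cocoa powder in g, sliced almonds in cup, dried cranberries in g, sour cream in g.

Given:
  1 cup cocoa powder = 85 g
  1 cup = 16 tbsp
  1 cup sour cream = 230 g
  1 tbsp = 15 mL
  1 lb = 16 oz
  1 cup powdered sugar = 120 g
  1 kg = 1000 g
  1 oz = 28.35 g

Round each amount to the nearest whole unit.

Scaling factor: 29/9.
powdered sugar: 10 oz × 29/9 × 28.35 g/oz ÷ 120 g/cup ≈ 8 cup
cocoa powder: 3 tbsp × 29/9 ÷ 16 tbsp/cup × 85 g/cup ≈ 51 g
sliced almonds: 3.5 cup × 29/9 ≈ 11 cup
dried cranberries: 0.75 lb × 29/9 × 16 oz/lb × 28.35 g/oz ≈ 1096 g
sour cream: (2 cup + 14 tbsp = 2.875 cup) × 29/9 × 230 g/cup ≈ 2131 g

powdered sugar: 8 cup; cocoa powder: 51 g; sliced almonds: 11 cup; dried cranberries: 1096 g; sour cream: 2131 g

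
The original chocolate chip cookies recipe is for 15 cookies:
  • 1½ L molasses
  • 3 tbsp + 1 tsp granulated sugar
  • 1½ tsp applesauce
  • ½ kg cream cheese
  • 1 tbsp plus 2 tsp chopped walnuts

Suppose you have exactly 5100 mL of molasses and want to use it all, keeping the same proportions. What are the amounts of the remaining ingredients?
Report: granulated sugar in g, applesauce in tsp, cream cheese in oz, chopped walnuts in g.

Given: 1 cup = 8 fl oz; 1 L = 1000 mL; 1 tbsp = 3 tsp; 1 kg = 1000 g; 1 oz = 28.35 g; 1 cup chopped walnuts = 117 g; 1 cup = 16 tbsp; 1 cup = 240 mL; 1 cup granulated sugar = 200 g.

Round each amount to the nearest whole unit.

The original recipe has 1500 mL of molasses, so the scaling factor is 5100 ÷ 1500 = 17/5 = 3.4.
granulated sugar: (3 tbsp + 1 tsp = 10/3 tbsp) × 17/5 ÷ 16 tbsp/cup × 200 g/cup ≈ 142 g
applesauce: 1.5 tsp × 17/5 ≈ 5 tsp
cream cheese: 0.5 kg × 17/5 × 1000 g/kg ÷ 28.35 g/oz ≈ 60 oz
chopped walnuts: (1 tbsp + 2 tsp = 5/3 tbsp) × 17/5 ÷ 16 tbsp/cup × 117 g/cup ≈ 41 g

granulated sugar: 142 g; applesauce: 5 tsp; cream cheese: 60 oz; chopped walnuts: 41 g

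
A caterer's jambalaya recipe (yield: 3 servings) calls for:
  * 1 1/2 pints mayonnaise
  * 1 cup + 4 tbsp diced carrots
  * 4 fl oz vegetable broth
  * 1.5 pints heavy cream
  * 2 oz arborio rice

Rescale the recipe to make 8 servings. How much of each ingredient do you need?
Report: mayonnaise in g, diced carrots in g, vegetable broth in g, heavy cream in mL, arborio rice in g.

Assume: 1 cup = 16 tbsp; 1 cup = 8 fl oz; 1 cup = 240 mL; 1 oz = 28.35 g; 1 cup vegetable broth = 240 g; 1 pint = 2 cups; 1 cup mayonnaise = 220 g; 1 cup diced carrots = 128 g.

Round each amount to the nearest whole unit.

Scaling factor: 8/3.
mayonnaise: 1.5 pint × 8/3 × 2 cup/pint × 220 g/cup = 1760 g
diced carrots: (1 cup + 4 tbsp = 1.25 cup) × 8/3 × 128 g/cup ≈ 427 g
vegetable broth: 4 fl oz × 8/3 ÷ 8 fl oz/cup × 240 g/cup = 320 g
heavy cream: 1.5 pint × 8/3 × 2 cup/pint × 240 mL/cup = 1920 mL
arborio rice: 2 oz × 8/3 × 28.35 g/oz ≈ 151 g

mayonnaise: 1760 g; diced carrots: 427 g; vegetable broth: 320 g; heavy cream: 1920 mL; arborio rice: 151 g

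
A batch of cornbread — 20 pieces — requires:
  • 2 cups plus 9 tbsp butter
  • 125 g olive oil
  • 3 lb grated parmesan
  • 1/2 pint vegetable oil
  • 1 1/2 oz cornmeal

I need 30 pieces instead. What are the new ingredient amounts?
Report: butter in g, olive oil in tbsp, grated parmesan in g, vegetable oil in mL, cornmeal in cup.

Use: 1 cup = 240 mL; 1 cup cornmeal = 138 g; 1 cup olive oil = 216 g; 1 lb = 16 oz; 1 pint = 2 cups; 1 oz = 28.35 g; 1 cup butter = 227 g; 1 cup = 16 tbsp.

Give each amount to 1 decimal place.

Scaling factor: 30/20 = 3/2 = 1.5.
butter: (2 cup + 9 tbsp = 2.5625 cup) × 3/2 × 227 g/cup ≈ 872.5 g
olive oil: 125 g × 3/2 ÷ 216 g/cup × 16 tbsp/cup ≈ 13.9 tbsp
grated parmesan: 3 lb × 3/2 × 16 oz/lb × 28.35 g/oz = 2041.2 g
vegetable oil: 0.5 pint × 3/2 × 2 cup/pint × 240 mL/cup = 360.0 mL
cornmeal: 1.5 oz × 3/2 × 28.35 g/oz ÷ 138 g/cup ≈ 0.5 cup

butter: 872.5 g; olive oil: 13.9 tbsp; grated parmesan: 2041.2 g; vegetable oil: 360.0 mL; cornmeal: 0.5 cup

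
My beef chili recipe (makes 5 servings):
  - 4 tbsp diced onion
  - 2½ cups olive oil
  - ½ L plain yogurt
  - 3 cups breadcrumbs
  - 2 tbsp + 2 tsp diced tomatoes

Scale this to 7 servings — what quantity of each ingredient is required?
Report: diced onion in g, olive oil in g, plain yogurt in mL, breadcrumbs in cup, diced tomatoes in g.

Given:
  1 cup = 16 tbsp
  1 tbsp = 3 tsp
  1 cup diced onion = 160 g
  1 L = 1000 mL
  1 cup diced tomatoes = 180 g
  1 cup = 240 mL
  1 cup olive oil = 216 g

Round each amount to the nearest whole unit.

Scaling factor: 7/5 = 1.4.
diced onion: 4 tbsp × 7/5 ÷ 16 tbsp/cup × 160 g/cup = 56 g
olive oil: 2.5 cup × 7/5 × 216 g/cup = 756 g
plain yogurt: 0.5 L × 7/5 × 1000 mL/L = 700 mL
breadcrumbs: 3 cup × 7/5 ≈ 4 cup
diced tomatoes: (2 tbsp + 2 tsp = 8/3 tbsp) × 7/5 ÷ 16 tbsp/cup × 180 g/cup = 42 g

diced onion: 56 g; olive oil: 756 g; plain yogurt: 700 mL; breadcrumbs: 4 cup; diced tomatoes: 42 g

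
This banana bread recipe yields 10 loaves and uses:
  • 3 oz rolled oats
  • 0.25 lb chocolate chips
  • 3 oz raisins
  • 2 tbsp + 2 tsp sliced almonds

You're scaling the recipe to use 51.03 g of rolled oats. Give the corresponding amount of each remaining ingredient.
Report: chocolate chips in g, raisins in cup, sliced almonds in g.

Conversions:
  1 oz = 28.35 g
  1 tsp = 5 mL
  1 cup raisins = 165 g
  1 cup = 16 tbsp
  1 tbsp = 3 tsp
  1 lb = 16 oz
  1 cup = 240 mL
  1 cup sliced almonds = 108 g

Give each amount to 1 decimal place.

The original recipe has 85.05 g of rolled oats, so the scaling factor is 51.03 ÷ 85.05 = 3/5 = 0.6.
chocolate chips: 0.25 lb × 3/5 × 16 oz/lb × 28.35 g/oz ≈ 68.0 g
raisins: 3 oz × 3/5 × 28.35 g/oz ÷ 165 g/cup ≈ 0.3 cup
sliced almonds: (2 tbsp + 2 tsp = 8/3 tbsp) × 3/5 ÷ 16 tbsp/cup × 108 g/cup = 10.8 g

chocolate chips: 68.0 g; raisins: 0.3 cup; sliced almonds: 10.8 g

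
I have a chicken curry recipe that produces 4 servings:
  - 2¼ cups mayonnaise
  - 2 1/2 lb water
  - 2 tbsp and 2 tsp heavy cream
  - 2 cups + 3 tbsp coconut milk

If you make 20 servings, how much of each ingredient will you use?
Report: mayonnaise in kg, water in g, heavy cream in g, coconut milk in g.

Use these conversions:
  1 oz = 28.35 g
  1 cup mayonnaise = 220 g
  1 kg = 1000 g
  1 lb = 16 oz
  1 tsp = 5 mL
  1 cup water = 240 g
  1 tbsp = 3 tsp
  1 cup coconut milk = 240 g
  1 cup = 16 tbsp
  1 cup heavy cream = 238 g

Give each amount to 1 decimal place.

Scaling factor: 20/4 = 5.
mayonnaise: 2.25 cup × 5 × 220 g/cup ÷ 1000 g/kg ≈ 2.5 kg
water: 2.5 lb × 5 × 16 oz/lb × 28.35 g/oz = 5670.0 g
heavy cream: (2 tbsp + 2 tsp = 8/3 tbsp) × 5 ÷ 16 tbsp/cup × 238 g/cup ≈ 198.3 g
coconut milk: (2 cup + 3 tbsp = 2.1875 cup) × 5 × 240 g/cup = 2625.0 g

mayonnaise: 2.5 kg; water: 5670.0 g; heavy cream: 198.3 g; coconut milk: 2625.0 g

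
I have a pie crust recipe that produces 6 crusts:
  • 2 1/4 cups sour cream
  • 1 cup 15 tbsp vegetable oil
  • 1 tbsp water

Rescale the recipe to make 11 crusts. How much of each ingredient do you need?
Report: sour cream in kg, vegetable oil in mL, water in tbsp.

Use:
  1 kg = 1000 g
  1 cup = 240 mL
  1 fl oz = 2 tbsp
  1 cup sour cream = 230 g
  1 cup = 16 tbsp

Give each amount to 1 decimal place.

Scaling factor: 11/6.
sour cream: 2.25 cup × 11/6 × 230 g/cup ÷ 1000 g/kg ≈ 0.9 kg
vegetable oil: (1 cup + 15 tbsp = 1.9375 cup) × 11/6 × 240 mL/cup = 852.5 mL
water: 1 tbsp × 11/6 ≈ 1.8 tbsp

sour cream: 0.9 kg; vegetable oil: 852.5 mL; water: 1.8 tbsp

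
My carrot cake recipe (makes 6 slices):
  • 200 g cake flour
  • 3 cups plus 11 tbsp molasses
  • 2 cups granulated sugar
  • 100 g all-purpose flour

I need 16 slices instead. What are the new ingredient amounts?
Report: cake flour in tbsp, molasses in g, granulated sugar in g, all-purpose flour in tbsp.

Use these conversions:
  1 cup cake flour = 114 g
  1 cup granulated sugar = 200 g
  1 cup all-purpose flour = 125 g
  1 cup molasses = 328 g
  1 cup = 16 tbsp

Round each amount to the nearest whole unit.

cake flour: 75 tbsp; molasses: 3225 g; granulated sugar: 1067 g; all-purpose flour: 34 tbsp

Scaling factor: 16/6 = 8/3.
cake flour: 200 g × 8/3 ÷ 114 g/cup × 16 tbsp/cup ≈ 75 tbsp
molasses: (3 cup + 11 tbsp = 3.6875 cup) × 8/3 × 328 g/cup ≈ 3225 g
granulated sugar: 2 cup × 8/3 × 200 g/cup ≈ 1067 g
all-purpose flour: 100 g × 8/3 ÷ 125 g/cup × 16 tbsp/cup ≈ 34 tbsp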